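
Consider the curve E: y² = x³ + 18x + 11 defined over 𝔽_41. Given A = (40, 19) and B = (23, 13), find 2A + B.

First 2A:
Repeated addition: build up to 2A.
2A: tangent at (40, 19): λ = (3·40² + 18)/(2·19) ≡ 21/38. 38⁻¹ ≡ 27 (mod 41) since 38·27 = 1026 ≡ 1, so λ ≡ 21·27 ≡ 34.
  x = λ² - 40 - 40 = 1156 - 80 ≡ 10; y = λ·(40 - 10) - 19 ≡ 17. → (10, 17)
2A = (10, 17).
Finally 2A + B:
(10, 17) + (23, 13). λ = (13 - 17)/(23 - 10) ≡ 37/13 mod 41. 13⁻¹ ≡ 19 (mod 41) since 13·19 = 247 ≡ 1, so λ ≡ 6.
  x = λ² - 10 - 23 = 36 - 33 ≡ 3; y = λ·(10 - 3) - 17 ≡ 25. → (3, 25)

(3, 25)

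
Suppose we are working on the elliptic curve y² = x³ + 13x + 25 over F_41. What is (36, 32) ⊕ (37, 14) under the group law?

(5, 25)

(36, 32) + (37, 14). λ = (14 - 32)/(37 - 36) ≡ 23/1 mod 41. 1⁻¹ ≡ 1 (mod 41), so λ ≡ 23.
  x = λ² - 36 - 37 = 529 - 73 ≡ 5; y = λ·(36 - 5) - 32 ≡ 25. → (5, 25)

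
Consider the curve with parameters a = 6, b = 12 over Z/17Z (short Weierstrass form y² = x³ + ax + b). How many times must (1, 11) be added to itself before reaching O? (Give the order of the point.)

2P: tangent at (1, 11): λ = (3·1² + 6)/(2·11) ≡ 9/5. 5⁻¹ ≡ 7 (mod 17), so λ ≡ 9·7 ≡ 12.
  x = λ² - 1 - 1 = 144 - 2 ≡ 6; y = λ·(1 - 6) - 11 ≡ 14. → (6, 14)
3P: (6, 14) + (1, 11). λ = (11 - 14)/(1 - 6) ≡ 14/12 mod 17. 12⁻¹ ≡ 10 (mod 17), so λ ≡ 4.
  x = λ² - 6 - 1 = 16 - 7 ≡ 9; y = λ·(6 - 9) - 14 ≡ 8. → (9, 8)
4P: (9, 8) + (1, 11). λ = (11 - 8)/(1 - 9) ≡ 3/9 mod 17. 9⁻¹ ≡ 2 (mod 17) since 9·2 = 18 ≡ 1, so λ ≡ 6.
  x = λ² - 9 - 1 = 36 - 10 ≡ 9; y = λ·(9 - 9) - 8 ≡ 9. → (9, 9)
5P: (9, 9) + (1, 11). λ = (11 - 9)/(1 - 9) ≡ 2/9 mod 17. 9⁻¹ ≡ 2 (mod 17) since 9·2 = 18 ≡ 1, so λ ≡ 4.
  x = λ² - 9 - 1 = 16 - 10 ≡ 6; y = λ·(9 - 6) - 9 ≡ 3. → (6, 3)
6P: (6, 3) + (1, 11). λ = (11 - 3)/(1 - 6) ≡ 8/12 mod 17. 12⁻¹ ≡ 10 (mod 17) since 12·10 = 120 ≡ 1, so λ ≡ 12.
  x = λ² - 6 - 1 = 144 - 7 ≡ 1; y = λ·(6 - 1) - 3 ≡ 6. → (1, 6)
7P: (1, 6) + (1, 11): same x and y₁ ≡ -y₂, so the sum is O.
7P = O, so the order is 7.

7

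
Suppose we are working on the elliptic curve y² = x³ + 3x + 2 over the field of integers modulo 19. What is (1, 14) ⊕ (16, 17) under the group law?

(18, 13)

(1, 14) + (16, 17). λ = (17 - 14)/(16 - 1) ≡ 3/15 mod 19. 15⁻¹ ≡ 14 (mod 19), so λ ≡ 4.
  x = λ² - 1 - 16 = 16 - 17 ≡ 18; y = λ·(1 - 18) - 14 ≡ 13. → (18, 13)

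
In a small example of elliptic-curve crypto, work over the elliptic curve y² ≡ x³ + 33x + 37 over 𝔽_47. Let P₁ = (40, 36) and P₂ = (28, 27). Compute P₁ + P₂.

(6, 13)

(40, 36) + (28, 27). λ = (27 - 36)/(28 - 40) ≡ 38/35 mod 47. 35⁻¹ ≡ 43 (mod 47), so λ ≡ 36.
  x = λ² - 40 - 28 = 1296 - 68 ≡ 6; y = λ·(40 - 6) - 36 ≡ 13. → (6, 13)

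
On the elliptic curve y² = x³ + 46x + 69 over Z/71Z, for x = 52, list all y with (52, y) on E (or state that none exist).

2, 69

x³ + 46x + 69 = 143069 ≡ 4 (mod 71).
Square roots of 4 mod 71: 2 and 69 (since 2² = 4 ≡ 4).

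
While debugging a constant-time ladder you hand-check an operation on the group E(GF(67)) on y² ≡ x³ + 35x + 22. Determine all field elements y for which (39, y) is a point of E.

2, 65

x³ + 35x + 22 = 60706 ≡ 4 (mod 67).
Square roots of 4 mod 67: 2 and 65 (since 2² = 4 ≡ 4).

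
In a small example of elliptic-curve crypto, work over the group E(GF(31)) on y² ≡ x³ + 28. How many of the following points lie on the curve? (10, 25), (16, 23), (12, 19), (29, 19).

(10, 25): 25² ≡ 5, rhs ≡ 5 → on.
(16, 23): 23² ≡ 2, rhs ≡ 1 → off.
(12, 19): 19² ≡ 20, rhs ≡ 20 → on.
(29, 19): 19² ≡ 20, rhs ≡ 20 → on.

3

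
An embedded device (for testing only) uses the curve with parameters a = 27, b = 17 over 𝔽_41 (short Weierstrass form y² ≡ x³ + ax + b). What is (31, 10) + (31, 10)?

tangent at (31, 10): λ = (3·31² + 27)/(2·10) ≡ 40/20. 20⁻¹ ≡ 39 (mod 41), so λ ≡ 40·39 ≡ 2.
  x = λ² - 31 - 31 = 4 - 62 ≡ 24; y = λ·(31 - 24) - 10 ≡ 4. → (24, 4)

(24, 4)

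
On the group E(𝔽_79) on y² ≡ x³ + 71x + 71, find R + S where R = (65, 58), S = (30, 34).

(65, 58) + (30, 34). λ = (34 - 58)/(30 - 65) ≡ 55/44 mod 79. 44⁻¹ ≡ 9 (mod 79), so λ ≡ 21.
  x = λ² - 65 - 30 = 441 - 95 ≡ 30; y = λ·(65 - 30) - 58 ≡ 45. → (30, 45)

(30, 45)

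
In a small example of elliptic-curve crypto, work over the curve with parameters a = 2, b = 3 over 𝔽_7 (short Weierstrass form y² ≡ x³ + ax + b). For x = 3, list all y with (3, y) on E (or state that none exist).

1, 6

x³ + 2x + 3 = 36 ≡ 1 (mod 7).
Square roots of 1 mod 7: 1 and 6 (since 1² = 1 ≡ 1).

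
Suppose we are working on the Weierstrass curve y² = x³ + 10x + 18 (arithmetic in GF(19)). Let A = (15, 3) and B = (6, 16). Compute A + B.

(9, 1)

(15, 3) + (6, 16). λ = (16 - 3)/(6 - 15) ≡ 13/10 mod 19. 10⁻¹ ≡ 2 (mod 19), so λ ≡ 7.
  x = λ² - 15 - 6 = 49 - 21 ≡ 9; y = λ·(15 - 9) - 3 ≡ 1. → (9, 1)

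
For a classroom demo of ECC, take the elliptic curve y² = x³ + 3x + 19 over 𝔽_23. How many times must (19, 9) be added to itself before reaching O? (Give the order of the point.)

6

2P: tangent at (19, 9): λ = (3·19² + 3)/(2·9) ≡ 5/18. 18⁻¹ ≡ 9 (mod 23) since 18·9 = 162 ≡ 1, so λ ≡ 5·9 ≡ 22.
  x = λ² - 19 - 19 = 484 - 38 ≡ 9; y = λ·(19 - 9) - 9 ≡ 4. → (9, 4)
3P: (9, 4) + (19, 9). λ = (9 - 4)/(19 - 9) ≡ 5/10 mod 23. 10⁻¹ ≡ 7 (mod 23), so λ ≡ 12.
  x = λ² - 9 - 19 = 144 - 28 ≡ 1; y = λ·(9 - 1) - 4 ≡ 0. → (1, 0)
4P: (1, 0) + (19, 9). λ = (9 - 0)/(19 - 1) ≡ 9/18 mod 23. 18⁻¹ ≡ 9 (mod 23) since 18·9 = 162 ≡ 1, so λ ≡ 12.
  x = λ² - 1 - 19 = 144 - 20 ≡ 9; y = λ·(1 - 9) - 0 ≡ 19. → (9, 19)
5P: (9, 19) + (19, 9). λ = (9 - 19)/(19 - 9) ≡ 13/10 mod 23. 10⁻¹ ≡ 7 (mod 23) since 10·7 = 70 ≡ 1, so λ ≡ 22.
  x = λ² - 9 - 19 = 484 - 28 ≡ 19; y = λ·(9 - 19) - 19 ≡ 14. → (19, 14)
6P: (19, 14) + (19, 9): same x and y₁ ≡ -y₂, so the sum is O.
6P = O, so the order is 6.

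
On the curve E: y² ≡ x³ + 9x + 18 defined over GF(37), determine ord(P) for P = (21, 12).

11

2P: tangent at (21, 12): λ = (3·21² + 9)/(2·12) ≡ 0/24. 24⁻¹ ≡ 17 (mod 37), so λ ≡ 0·17 ≡ 0.
  x = λ² - 21 - 21 = 0 - 42 ≡ 32; y = λ·(21 - 32) - 12 ≡ 25. → (32, 25)
3P: (32, 25) + (21, 12). λ = (12 - 25)/(21 - 32) ≡ 24/26 mod 37. 26⁻¹ ≡ 10 (mod 37) since 26·10 = 260 ≡ 1, so λ ≡ 18.
  x = λ² - 32 - 21 = 324 - 53 ≡ 12; y = λ·(32 - 12) - 25 ≡ 2. → (12, 2)
4P: (12, 2) + (21, 12). λ = (12 - 2)/(21 - 12) ≡ 10/9 mod 37. 9⁻¹ ≡ 33 (mod 37) since 9·33 = 297 ≡ 1, so λ ≡ 34.
  x = λ² - 12 - 21 = 1156 - 33 ≡ 13; y = λ·(12 - 13) - 2 ≡ 1. → (13, 1)
5P: (13, 1) + (21, 12). λ = (12 - 1)/(21 - 13) ≡ 11/8 mod 37. 8⁻¹ ≡ 14 (mod 37), so λ ≡ 6.
  x = λ² - 13 - 21 = 36 - 34 ≡ 2; y = λ·(13 - 2) - 1 ≡ 28. → (2, 28)
6P: (2, 28) + (21, 12). λ = (12 - 28)/(21 - 2) ≡ 21/19 mod 37. 19⁻¹ ≡ 2 (mod 37) since 19·2 = 38 ≡ 1, so λ ≡ 5.
  x = λ² - 2 - 21 = 25 - 23 ≡ 2; y = λ·(2 - 2) - 28 ≡ 9. → (2, 9)
7P: (2, 9) + (21, 12). λ = (12 - 9)/(21 - 2) ≡ 3/19 mod 37. 19⁻¹ ≡ 2 (mod 37) since 19·2 = 38 ≡ 1, so λ ≡ 6.
  x = λ² - 2 - 21 = 36 - 23 ≡ 13; y = λ·(2 - 13) - 9 ≡ 36. → (13, 36)
8P: (13, 36) + (21, 12). λ = (12 - 36)/(21 - 13) ≡ 13/8 mod 37. 8⁻¹ ≡ 14 (mod 37), so λ ≡ 34.
  x = λ² - 13 - 21 = 1156 - 34 ≡ 12; y = λ·(13 - 12) - 36 ≡ 35. → (12, 35)
9P: (12, 35) + (21, 12). λ = (12 - 35)/(21 - 12) ≡ 14/9 mod 37. 9⁻¹ ≡ 33 (mod 37), so λ ≡ 18.
  x = λ² - 12 - 21 = 324 - 33 ≡ 32; y = λ·(12 - 32) - 35 ≡ 12. → (32, 12)
10P: (32, 12) + (21, 12). λ = (12 - 12)/(21 - 32) ≡ 0/26 mod 37. 26⁻¹ ≡ 10 (mod 37) since 26·10 = 260 ≡ 1, so λ ≡ 0.
  x = λ² - 32 - 21 = 0 - 53 ≡ 21; y = λ·(32 - 21) - 12 ≡ 25. → (21, 25)
11P: (21, 25) + (21, 12): same x and y₁ ≡ -y₂, so the sum is O.
11P = O, so the order is 11.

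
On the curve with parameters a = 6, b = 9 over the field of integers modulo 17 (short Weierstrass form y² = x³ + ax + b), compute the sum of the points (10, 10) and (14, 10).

(10, 7)

(10, 10) + (14, 10). λ = (10 - 10)/(14 - 10) ≡ 0/4 mod 17. 4⁻¹ ≡ 13 (mod 17), so λ ≡ 0.
  x = λ² - 10 - 14 = 0 - 24 ≡ 10; y = λ·(10 - 10) - 10 ≡ 7. → (10, 7)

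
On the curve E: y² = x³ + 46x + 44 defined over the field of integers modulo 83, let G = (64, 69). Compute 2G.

(45, 69)

tangent at (64, 69): λ = (3·64² + 46)/(2·69) ≡ 50/55. 55⁻¹ ≡ 80 (mod 83) since 55·80 = 4400 ≡ 1, so λ ≡ 50·80 ≡ 16.
  x = λ² - 64 - 64 = 256 - 128 ≡ 45; y = λ·(64 - 45) - 69 ≡ 69. → (45, 69)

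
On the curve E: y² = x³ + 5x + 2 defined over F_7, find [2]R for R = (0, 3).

tangent at (0, 3): λ = (3·0² + 5)/(2·3) ≡ 5/6. 6⁻¹ ≡ 6 (mod 7), so λ ≡ 5·6 ≡ 2.
  x = λ² - 0 - 0 = 4 - 0 ≡ 4; y = λ·(0 - 4) - 3 ≡ 3. → (4, 3)

(4, 3)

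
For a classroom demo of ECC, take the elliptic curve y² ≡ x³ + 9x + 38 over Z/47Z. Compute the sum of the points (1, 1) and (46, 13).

(1, 1) + (46, 13). λ = (13 - 1)/(46 - 1) ≡ 12/45 mod 47. 45⁻¹ ≡ 23 (mod 47), so λ ≡ 41.
  x = λ² - 1 - 46 = 1681 - 47 ≡ 36; y = λ·(1 - 36) - 1 ≡ 21. → (36, 21)

(36, 21)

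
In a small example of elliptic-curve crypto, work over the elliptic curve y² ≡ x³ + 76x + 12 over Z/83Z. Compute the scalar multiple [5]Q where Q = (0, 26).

(52, 61)

Repeated addition: build up to 5Q.
2Q: tangent at (0, 26): λ = (3·0² + 76)/(2·26) ≡ 76/52. 52⁻¹ ≡ 8 (mod 83) since 52·8 = 416 ≡ 1, so λ ≡ 76·8 ≡ 27.
  x = λ² - 0 - 0 = 729 - 0 ≡ 65; y = λ·(0 - 65) - 26 ≡ 45. → (65, 45)
3Q: (65, 45) + (0, 26). λ = (26 - 45)/(0 - 65) ≡ 64/18 mod 83. 18⁻¹ ≡ 60 (mod 83) since 18·60 = 1080 ≡ 1, so λ ≡ 22.
  x = λ² - 65 - 0 = 484 - 65 ≡ 4; y = λ·(65 - 4) - 45 ≡ 52. → (4, 52)
4Q: (4, 52) + (0, 26). λ = (26 - 52)/(0 - 4) ≡ 57/79 mod 83. 79⁻¹ ≡ 62 (mod 83), so λ ≡ 48.
  x = λ² - 4 - 0 = 2304 - 4 ≡ 59; y = λ·(4 - 59) - 52 ≡ 47. → (59, 47)
5Q: (59, 47) + (0, 26). λ = (26 - 47)/(0 - 59) ≡ 62/24 mod 83. 24⁻¹ ≡ 45 (mod 83) since 24·45 = 1080 ≡ 1, so λ ≡ 51.
  x = λ² - 59 - 0 = 2601 - 59 ≡ 52; y = λ·(59 - 52) - 47 ≡ 61. → (52, 61)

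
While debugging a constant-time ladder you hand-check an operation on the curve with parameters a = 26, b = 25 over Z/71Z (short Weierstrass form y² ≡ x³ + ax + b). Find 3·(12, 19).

Write Q = (12, 19).
Repeated addition: build up to 3Q.
2Q: tangent at (12, 19): λ = (3·12² + 26)/(2·19) ≡ 32/38. 38⁻¹ ≡ 43 (mod 71), so λ ≡ 32·43 ≡ 27.
  x = λ² - 12 - 12 = 729 - 24 ≡ 66; y = λ·(12 - 66) - 19 ≡ 14. → (66, 14)
3Q: (66, 14) + (12, 19). λ = (19 - 14)/(12 - 66) ≡ 5/17 mod 71. 17⁻¹ ≡ 46 (mod 71), so λ ≡ 17.
  x = λ² - 66 - 12 = 289 - 78 ≡ 69; y = λ·(66 - 69) - 14 ≡ 6. → (69, 6)

(69, 6)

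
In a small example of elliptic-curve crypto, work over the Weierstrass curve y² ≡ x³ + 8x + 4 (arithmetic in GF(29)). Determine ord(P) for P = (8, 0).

2

2P: (8, 0) + (8, 0): same x and y₁ ≡ -y₂, so the sum is 𝒪.
2P = 𝒪, so the order is 2.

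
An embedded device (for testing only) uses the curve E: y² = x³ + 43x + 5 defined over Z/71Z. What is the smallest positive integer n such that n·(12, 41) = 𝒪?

2P: tangent at (12, 41): λ = (3·12² + 43)/(2·41) ≡ 49/11. 11⁻¹ ≡ 13 (mod 71) since 11·13 = 143 ≡ 1, so λ ≡ 49·13 ≡ 69.
  x = λ² - 12 - 12 = 4761 - 24 ≡ 51; y = λ·(12 - 51) - 41 ≡ 37. → (51, 37)
3P: (51, 37) + (12, 41). λ = (41 - 37)/(12 - 51) ≡ 4/32 mod 71. 32⁻¹ ≡ 20 (mod 71), so λ ≡ 9.
  x = λ² - 51 - 12 = 81 - 63 ≡ 18; y = λ·(51 - 18) - 37 ≡ 47. → (18, 47)
4P: (18, 47) + (12, 41). λ = (41 - 47)/(12 - 18) ≡ 65/65 mod 71. 65⁻¹ ≡ 59 (mod 71), so λ ≡ 1.
  x = λ² - 18 - 12 = 1 - 30 ≡ 42; y = λ·(18 - 42) - 47 ≡ 0. → (42, 0)
5P: (42, 0) + (12, 41). λ = (41 - 0)/(12 - 42) ≡ 41/41 mod 71. 41⁻¹ ≡ 26 (mod 71), so λ ≡ 1.
  x = λ² - 42 - 12 = 1 - 54 ≡ 18; y = λ·(42 - 18) - 0 ≡ 24. → (18, 24)
6P: (18, 24) + (12, 41). λ = (41 - 24)/(12 - 18) ≡ 17/65 mod 71. 65⁻¹ ≡ 59 (mod 71), so λ ≡ 9.
  x = λ² - 18 - 12 = 81 - 30 ≡ 51; y = λ·(18 - 51) - 24 ≡ 34. → (51, 34)
7P: (51, 34) + (12, 41). λ = (41 - 34)/(12 - 51) ≡ 7/32 mod 71. 32⁻¹ ≡ 20 (mod 71), so λ ≡ 69.
  x = λ² - 51 - 12 = 4761 - 63 ≡ 12; y = λ·(51 - 12) - 34 ≡ 30. → (12, 30)
8P: (12, 30) + (12, 41): same x and y₁ ≡ -y₂, so the sum is 𝒪.
8P = 𝒪, so the order is 8.

8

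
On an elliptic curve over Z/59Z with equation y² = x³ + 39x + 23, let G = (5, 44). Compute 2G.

tangent at (5, 44): λ = (3·5² + 39)/(2·44) ≡ 55/29. 29⁻¹ ≡ 57 (mod 59), so λ ≡ 55·57 ≡ 8.
  x = λ² - 5 - 5 = 64 - 10 ≡ 54; y = λ·(5 - 54) - 44 ≡ 36. → (54, 36)

(54, 36)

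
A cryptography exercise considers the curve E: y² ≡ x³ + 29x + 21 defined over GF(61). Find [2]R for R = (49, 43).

(36, 43)

tangent at (49, 43): λ = (3·49² + 29)/(2·43) ≡ 34/25. 25⁻¹ ≡ 22 (mod 61), so λ ≡ 34·22 ≡ 16.
  x = λ² - 49 - 49 = 256 - 98 ≡ 36; y = λ·(49 - 36) - 43 ≡ 43. → (36, 43)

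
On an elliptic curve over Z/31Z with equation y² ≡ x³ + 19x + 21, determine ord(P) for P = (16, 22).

12

2P: tangent at (16, 22): λ = (3·16² + 19)/(2·22) ≡ 12/13. 13⁻¹ ≡ 12 (mod 31), so λ ≡ 12·12 ≡ 20.
  x = λ² - 16 - 16 = 400 - 32 ≡ 27; y = λ·(16 - 27) - 22 ≡ 6. → (27, 6)
3P: (27, 6) + (16, 22). λ = (22 - 6)/(16 - 27) ≡ 16/20 mod 31. 20⁻¹ ≡ 14 (mod 31) since 20·14 = 280 ≡ 1, so λ ≡ 7.
  x = λ² - 27 - 16 = 49 - 43 ≡ 6; y = λ·(27 - 6) - 6 ≡ 17. → (6, 17)
4P: (6, 17) + (16, 22). λ = (22 - 17)/(16 - 6) ≡ 5/10 mod 31. 10⁻¹ ≡ 28 (mod 31) since 10·28 = 280 ≡ 1, so λ ≡ 16.
  x = λ² - 6 - 16 = 256 - 22 ≡ 17; y = λ·(6 - 17) - 17 ≡ 24. → (17, 24)
5P: (17, 24) + (16, 22). λ = (22 - 24)/(16 - 17) ≡ 29/30 mod 31. 30⁻¹ ≡ 30 (mod 31), so λ ≡ 2.
  x = λ² - 17 - 16 = 4 - 33 ≡ 2; y = λ·(17 - 2) - 24 ≡ 6. → (2, 6)
6P: (2, 6) + (16, 22). λ = (22 - 6)/(16 - 2) ≡ 16/14 mod 31. 14⁻¹ ≡ 20 (mod 31), so λ ≡ 10.
  x = λ² - 2 - 16 = 100 - 18 ≡ 20; y = λ·(2 - 20) - 6 ≡ 0. → (20, 0)
7P: (20, 0) + (16, 22). λ = (22 - 0)/(16 - 20) ≡ 22/27 mod 31. 27⁻¹ ≡ 23 (mod 31) since 27·23 = 621 ≡ 1, so λ ≡ 10.
  x = λ² - 20 - 16 = 100 - 36 ≡ 2; y = λ·(20 - 2) - 0 ≡ 25. → (2, 25)
8P: (2, 25) + (16, 22). λ = (22 - 25)/(16 - 2) ≡ 28/14 mod 31. 14⁻¹ ≡ 20 (mod 31) since 14·20 = 280 ≡ 1, so λ ≡ 2.
  x = λ² - 2 - 16 = 4 - 18 ≡ 17; y = λ·(2 - 17) - 25 ≡ 7. → (17, 7)
9P: (17, 7) + (16, 22). λ = (22 - 7)/(16 - 17) ≡ 15/30 mod 31. 30⁻¹ ≡ 30 (mod 31) since 30·30 = 900 ≡ 1, so λ ≡ 16.
  x = λ² - 17 - 16 = 256 - 33 ≡ 6; y = λ·(17 - 6) - 7 ≡ 14. → (6, 14)
10P: (6, 14) + (16, 22). λ = (22 - 14)/(16 - 6) ≡ 8/10 mod 31. 10⁻¹ ≡ 28 (mod 31), so λ ≡ 7.
  x = λ² - 6 - 16 = 49 - 22 ≡ 27; y = λ·(6 - 27) - 14 ≡ 25. → (27, 25)
11P: (27, 25) + (16, 22). λ = (22 - 25)/(16 - 27) ≡ 28/20 mod 31. 20⁻¹ ≡ 14 (mod 31) since 20·14 = 280 ≡ 1, so λ ≡ 20.
  x = λ² - 27 - 16 = 400 - 43 ≡ 16; y = λ·(27 - 16) - 25 ≡ 9. → (16, 9)
12P: (16, 9) + (16, 22): same x and y₁ ≡ -y₂, so the sum is O.
12P = O, so the order is 12.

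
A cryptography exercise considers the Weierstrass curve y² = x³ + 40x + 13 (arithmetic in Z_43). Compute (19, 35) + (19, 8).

The two points share x = 19 and their y-coordinates satisfy 35 + 8 ≡ 0 (mod 43), so they are inverses. Their sum is 𝒪.

O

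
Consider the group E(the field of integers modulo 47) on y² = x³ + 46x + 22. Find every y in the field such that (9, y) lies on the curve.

x³ + 46x + 22 = 1165 ≡ 37 (mod 47).
Square roots of 37 mod 47: 15 and 32 (since 15² = 225 ≡ 37).

15, 32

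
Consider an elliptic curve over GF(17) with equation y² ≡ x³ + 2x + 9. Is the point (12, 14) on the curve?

no

y² = 14² ≡ 9; x³ + 2x + 9 = 1761 ≡ 10 (mod 17). 9 ≠ 10.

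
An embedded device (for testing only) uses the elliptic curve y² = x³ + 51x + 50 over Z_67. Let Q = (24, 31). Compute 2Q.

tangent at (24, 31): λ = (3·24² + 51)/(2·31) ≡ 37/62. 62⁻¹ ≡ 40 (mod 67), so λ ≡ 37·40 ≡ 6.
  x = λ² - 24 - 24 = 36 - 48 ≡ 55; y = λ·(24 - 55) - 31 ≡ 51. → (55, 51)

(55, 51)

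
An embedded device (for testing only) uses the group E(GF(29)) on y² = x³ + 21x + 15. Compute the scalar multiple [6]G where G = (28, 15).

Double-and-add on 6 = (110)₂. Start with G = (28, 15) for the leading 1-bit.
double: tangent at (28, 15): λ = (3·28² + 21)/(2·15) ≡ 24/1. 1⁻¹ ≡ 1 (mod 29), so λ ≡ 24·1 ≡ 24.
  x = λ² - 28 - 28 = 576 - 56 ≡ 27; y = λ·(28 - 27) - 15 ≡ 9. → (27, 9)
add G: (27, 9) + (28, 15). λ = (15 - 9)/(28 - 27) ≡ 6/1 mod 29. 1⁻¹ ≡ 1 (mod 29) since 1·1 = 1 ≡ 1, so λ ≡ 6.
  x = λ² - 27 - 28 = 36 - 55 ≡ 10; y = λ·(27 - 10) - 9 ≡ 6. → (10, 6)
double: tangent at (10, 6): λ = (3·10² + 21)/(2·6) ≡ 2/12. 12⁻¹ ≡ 17 (mod 29) since 12·17 = 204 ≡ 1, so λ ≡ 2·17 ≡ 5.
  x = λ² - 10 - 10 = 25 - 20 ≡ 5; y = λ·(10 - 5) - 6 ≡ 19. → (5, 19)

(5, 19)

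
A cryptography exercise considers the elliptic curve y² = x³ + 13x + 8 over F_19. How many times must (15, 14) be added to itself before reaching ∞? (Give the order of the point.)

3

2P: tangent at (15, 14): λ = (3·15² + 13)/(2·14) ≡ 4/9. 9⁻¹ ≡ 17 (mod 19), so λ ≡ 4·17 ≡ 11.
  x = λ² - 15 - 15 = 121 - 30 ≡ 15; y = λ·(15 - 15) - 14 ≡ 5. → (15, 5)
3P: (15, 5) + (15, 14): same x and y₁ ≡ -y₂, so the sum is ∞.
3P = ∞, so the order is 3.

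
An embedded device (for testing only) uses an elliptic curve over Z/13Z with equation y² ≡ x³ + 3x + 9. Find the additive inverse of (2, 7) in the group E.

(2, 6)

-(2, 7) = (2, -7 mod 13) = (2, 6).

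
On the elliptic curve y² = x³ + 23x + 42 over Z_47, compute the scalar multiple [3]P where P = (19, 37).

(41, 39)

Repeated addition: build up to 3P.
2P: tangent at (19, 37): λ = (3·19² + 23)/(2·37) ≡ 25/27. 27⁻¹ ≡ 7 (mod 47) since 27·7 = 189 ≡ 1, so λ ≡ 25·7 ≡ 34.
  x = λ² - 19 - 19 = 1156 - 38 ≡ 37; y = λ·(19 - 37) - 37 ≡ 9. → (37, 9)
3P: (37, 9) + (19, 37). λ = (37 - 9)/(19 - 37) ≡ 28/29 mod 47. 29⁻¹ ≡ 13 (mod 47), so λ ≡ 35.
  x = λ² - 37 - 19 = 1225 - 56 ≡ 41; y = λ·(37 - 41) - 9 ≡ 39. → (41, 39)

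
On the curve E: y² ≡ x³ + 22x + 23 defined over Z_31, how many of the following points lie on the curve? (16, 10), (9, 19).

(16, 10): 10² ≡ 7, rhs ≡ 7 → on.
(9, 19): 19² ≡ 20, rhs ≡ 20 → on.

2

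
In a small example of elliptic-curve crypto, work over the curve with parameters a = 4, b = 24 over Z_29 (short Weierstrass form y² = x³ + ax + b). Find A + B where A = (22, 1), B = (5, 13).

(22, 1) + (5, 13). λ = (13 - 1)/(5 - 22) ≡ 12/12 mod 29. 12⁻¹ ≡ 17 (mod 29) since 12·17 = 204 ≡ 1, so λ ≡ 1.
  x = λ² - 22 - 5 = 1 - 27 ≡ 3; y = λ·(22 - 3) - 1 ≡ 18. → (3, 18)

(3, 18)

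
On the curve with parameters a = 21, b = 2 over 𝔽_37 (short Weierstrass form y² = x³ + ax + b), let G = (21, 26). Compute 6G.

(18, 25)

Double-and-add on 6 = (110)₂. Start with G = (21, 26) for the leading 1-bit.
double: tangent at (21, 26): λ = (3·21² + 21)/(2·26) ≡ 12/15. 15⁻¹ ≡ 5 (mod 37), so λ ≡ 12·5 ≡ 23.
  x = λ² - 21 - 21 = 529 - 42 ≡ 6; y = λ·(21 - 6) - 26 ≡ 23. → (6, 23)
add G: (6, 23) + (21, 26). λ = (26 - 23)/(21 - 6) ≡ 3/15 mod 37. 15⁻¹ ≡ 5 (mod 37), so λ ≡ 15.
  x = λ² - 6 - 21 = 225 - 27 ≡ 13; y = λ·(6 - 13) - 23 ≡ 20. → (13, 20)
double: tangent at (13, 20): λ = (3·13² + 21)/(2·20) ≡ 10/3. 3⁻¹ ≡ 25 (mod 37), so λ ≡ 10·25 ≡ 28.
  x = λ² - 13 - 13 = 784 - 26 ≡ 18; y = λ·(13 - 18) - 20 ≡ 25. → (18, 25)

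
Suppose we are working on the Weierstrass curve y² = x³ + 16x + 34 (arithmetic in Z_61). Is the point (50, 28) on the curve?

yes

y² = 28² ≡ 52; x³ + 16x + 34 = 125834 ≡ 52 (mod 61). 52 = 52.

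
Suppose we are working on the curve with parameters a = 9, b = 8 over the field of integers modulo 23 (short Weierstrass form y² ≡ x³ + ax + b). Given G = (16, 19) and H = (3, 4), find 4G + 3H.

First 4G:
Double-and-add on 4 = (100)₂. Start with G = (16, 19) for the leading 1-bit.
double: tangent at (16, 19): λ = (3·16² + 9)/(2·19) ≡ 18/15. 15⁻¹ ≡ 20 (mod 23), so λ ≡ 18·20 ≡ 15.
  x = λ² - 16 - 16 = 225 - 32 ≡ 9; y = λ·(16 - 9) - 19 ≡ 17. → (9, 17)
double: tangent at (9, 17): λ = (3·9² + 9)/(2·17) ≡ 22/11. 11⁻¹ ≡ 21 (mod 23), so λ ≡ 22·21 ≡ 2.
  x = λ² - 9 - 9 = 4 - 18 ≡ 9; y = λ·(9 - 9) - 17 ≡ 6. → (9, 6)
4G = (9, 6).
Next 3H:
Repeated addition: build up to 3H.
2H: tangent at (3, 4): λ = (3·3² + 9)/(2·4) ≡ 13/8. 8⁻¹ ≡ 3 (mod 23) since 8·3 = 24 ≡ 1, so λ ≡ 13·3 ≡ 16.
  x = λ² - 3 - 3 = 256 - 6 ≡ 20; y = λ·(3 - 20) - 4 ≡ 0. → (20, 0)
3H: (20, 0) + (3, 4). λ = (4 - 0)/(3 - 20) ≡ 4/6 mod 23. 6⁻¹ ≡ 4 (mod 23) since 6·4 = 24 ≡ 1, so λ ≡ 16.
  x = λ² - 20 - 3 = 256 - 23 ≡ 3; y = λ·(20 - 3) - 0 ≡ 19. → (3, 19)
3H = (3, 19).
Finally 4G + 3H:
(9, 6) + (3, 19). λ = (19 - 6)/(3 - 9) ≡ 13/17 mod 23. 17⁻¹ ≡ 19 (mod 23) since 17·19 = 323 ≡ 1, so λ ≡ 17.
  x = λ² - 9 - 3 = 289 - 12 ≡ 1; y = λ·(9 - 1) - 6 ≡ 15. → (1, 15)

(1, 15)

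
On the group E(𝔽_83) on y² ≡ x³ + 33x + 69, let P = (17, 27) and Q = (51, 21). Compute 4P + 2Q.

(35, 21)

First 4P:
Repeated addition: build up to 4P.
2P: tangent at (17, 27): λ = (3·17² + 33)/(2·27) ≡ 70/54. 54⁻¹ ≡ 20 (mod 83), so λ ≡ 70·20 ≡ 72.
  x = λ² - 17 - 17 = 5184 - 34 ≡ 4; y = λ·(17 - 4) - 27 ≡ 79. → (4, 79)
3P: (4, 79) + (17, 27). λ = (27 - 79)/(17 - 4) ≡ 31/13 mod 83. 13⁻¹ ≡ 32 (mod 83) since 13·32 = 416 ≡ 1, so λ ≡ 79.
  x = λ² - 4 - 17 = 6241 - 21 ≡ 78; y = λ·(4 - 78) - 79 ≡ 51. → (78, 51)
4P: (78, 51) + (17, 27). λ = (27 - 51)/(17 - 78) ≡ 59/22 mod 83. 22⁻¹ ≡ 34 (mod 83) since 22·34 = 748 ≡ 1, so λ ≡ 14.
  x = λ² - 78 - 17 = 196 - 95 ≡ 18; y = λ·(78 - 18) - 51 ≡ 42. → (18, 42)
4P = (18, 42).
Next 2Q:
Repeated addition: build up to 2Q.
2Q: tangent at (51, 21): λ = (3·51² + 33)/(2·21) ≡ 34/42. 42⁻¹ ≡ 2 (mod 83), so λ ≡ 34·2 ≡ 68.
  x = λ² - 51 - 51 = 4624 - 102 ≡ 40; y = λ·(51 - 40) - 21 ≡ 63. → (40, 63)
2Q = (40, 63).
Finally 4P + 2Q:
(18, 42) + (40, 63). λ = (63 - 42)/(40 - 18) ≡ 21/22 mod 83. 22⁻¹ ≡ 34 (mod 83), so λ ≡ 50.
  x = λ² - 18 - 40 = 2500 - 58 ≡ 35; y = λ·(18 - 35) - 42 ≡ 21. → (35, 21)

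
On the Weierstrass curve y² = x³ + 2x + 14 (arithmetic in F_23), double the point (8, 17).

tangent at (8, 17): λ = (3·8² + 2)/(2·17) ≡ 10/11. 11⁻¹ ≡ 21 (mod 23) since 11·21 = 231 ≡ 1, so λ ≡ 10·21 ≡ 3.
  x = λ² - 8 - 8 = 9 - 16 ≡ 16; y = λ·(8 - 16) - 17 ≡ 5. → (16, 5)

(16, 5)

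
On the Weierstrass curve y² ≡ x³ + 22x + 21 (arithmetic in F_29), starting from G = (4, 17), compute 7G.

(9, 22)

Double-and-add on 7 = (111)₂. Start with G = (4, 17) for the leading 1-bit.
double: tangent at (4, 17): λ = (3·4² + 22)/(2·17) ≡ 12/5. 5⁻¹ ≡ 6 (mod 29) since 5·6 = 30 ≡ 1, so λ ≡ 12·6 ≡ 14.
  x = λ² - 4 - 4 = 196 - 8 ≡ 14; y = λ·(4 - 14) - 17 ≡ 17. → (14, 17)
add G: (14, 17) + (4, 17). λ = (17 - 17)/(4 - 14) ≡ 0/19 mod 29. 19⁻¹ ≡ 26 (mod 29), so λ ≡ 0.
  x = λ² - 14 - 4 = 0 - 18 ≡ 11; y = λ·(14 - 11) - 17 ≡ 12. → (11, 12)
double: tangent at (11, 12): λ = (3·11² + 22)/(2·12) ≡ 8/24. 24⁻¹ ≡ 23 (mod 29) since 24·23 = 552 ≡ 1, so λ ≡ 8·23 ≡ 10.
  x = λ² - 11 - 11 = 100 - 22 ≡ 20; y = λ·(11 - 20) - 12 ≡ 14. → (20, 14)
add G: (20, 14) + (4, 17). λ = (17 - 14)/(4 - 20) ≡ 3/13 mod 29. 13⁻¹ ≡ 9 (mod 29) since 13·9 = 117 ≡ 1, so λ ≡ 27.
  x = λ² - 20 - 4 = 729 - 24 ≡ 9; y = λ·(20 - 9) - 14 ≡ 22. → (9, 22)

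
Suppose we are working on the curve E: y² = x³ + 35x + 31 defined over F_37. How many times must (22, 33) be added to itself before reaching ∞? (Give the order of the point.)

10

2P: tangent at (22, 33): λ = (3·22² + 35)/(2·33) ≡ 7/29. 29⁻¹ ≡ 23 (mod 37), so λ ≡ 7·23 ≡ 13.
  x = λ² - 22 - 22 = 169 - 44 ≡ 14; y = λ·(22 - 14) - 33 ≡ 34. → (14, 34)
3P: (14, 34) + (22, 33). λ = (33 - 34)/(22 - 14) ≡ 36/8 mod 37. 8⁻¹ ≡ 14 (mod 37), so λ ≡ 23.
  x = λ² - 14 - 22 = 529 - 36 ≡ 12; y = λ·(14 - 12) - 34 ≡ 12. → (12, 12)
4P: (12, 12) + (22, 33). λ = (33 - 12)/(22 - 12) ≡ 21/10 mod 37. 10⁻¹ ≡ 26 (mod 37), so λ ≡ 28.
  x = λ² - 12 - 22 = 784 - 34 ≡ 10; y = λ·(12 - 10) - 12 ≡ 7. → (10, 7)
5P: (10, 7) + (22, 33). λ = (33 - 7)/(22 - 10) ≡ 26/12 mod 37. 12⁻¹ ≡ 34 (mod 37) since 12·34 = 408 ≡ 1, so λ ≡ 33.
  x = λ² - 10 - 22 = 1089 - 32 ≡ 21; y = λ·(10 - 21) - 7 ≡ 0. → (21, 0)
6P: (21, 0) + (22, 33). λ = (33 - 0)/(22 - 21) ≡ 33/1 mod 37. 1⁻¹ ≡ 1 (mod 37), so λ ≡ 33.
  x = λ² - 21 - 22 = 1089 - 43 ≡ 10; y = λ·(21 - 10) - 0 ≡ 30. → (10, 30)
7P: (10, 30) + (22, 33). λ = (33 - 30)/(22 - 10) ≡ 3/12 mod 37. 12⁻¹ ≡ 34 (mod 37) since 12·34 = 408 ≡ 1, so λ ≡ 28.
  x = λ² - 10 - 22 = 784 - 32 ≡ 12; y = λ·(10 - 12) - 30 ≡ 25. → (12, 25)
8P: (12, 25) + (22, 33). λ = (33 - 25)/(22 - 12) ≡ 8/10 mod 37. 10⁻¹ ≡ 26 (mod 37) since 10·26 = 260 ≡ 1, so λ ≡ 23.
  x = λ² - 12 - 22 = 529 - 34 ≡ 14; y = λ·(12 - 14) - 25 ≡ 3. → (14, 3)
9P: (14, 3) + (22, 33). λ = (33 - 3)/(22 - 14) ≡ 30/8 mod 37. 8⁻¹ ≡ 14 (mod 37), so λ ≡ 13.
  x = λ² - 14 - 22 = 169 - 36 ≡ 22; y = λ·(14 - 22) - 3 ≡ 4. → (22, 4)
10P: (22, 4) + (22, 33): same x and y₁ ≡ -y₂, so the sum is ∞.
10P = ∞, so the order is 10.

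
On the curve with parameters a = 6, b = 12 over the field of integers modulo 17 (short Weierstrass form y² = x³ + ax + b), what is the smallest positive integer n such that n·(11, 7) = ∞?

3

2P: tangent at (11, 7): λ = (3·11² + 6)/(2·7) ≡ 12/14. 14⁻¹ ≡ 11 (mod 17), so λ ≡ 12·11 ≡ 13.
  x = λ² - 11 - 11 = 169 - 22 ≡ 11; y = λ·(11 - 11) - 7 ≡ 10. → (11, 10)
3P: (11, 10) + (11, 7): same x and y₁ ≡ -y₂, so the sum is ∞.
3P = ∞, so the order is 3.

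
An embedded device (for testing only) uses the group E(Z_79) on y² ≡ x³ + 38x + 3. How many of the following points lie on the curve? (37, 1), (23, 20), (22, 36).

(37, 1): 1² ≡ 1, rhs ≡ 1 → on.
(23, 20): 20² ≡ 5, rhs ≡ 9 → off.
(22, 36): 36² ≡ 32, rhs ≡ 32 → on.

2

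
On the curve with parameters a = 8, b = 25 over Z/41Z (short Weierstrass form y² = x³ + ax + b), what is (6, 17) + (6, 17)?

(30, 0)

tangent at (6, 17): λ = (3·6² + 8)/(2·17) ≡ 34/34. 34⁻¹ ≡ 35 (mod 41), so λ ≡ 34·35 ≡ 1.
  x = λ² - 6 - 6 = 1 - 12 ≡ 30; y = λ·(6 - 30) - 17 ≡ 0. → (30, 0)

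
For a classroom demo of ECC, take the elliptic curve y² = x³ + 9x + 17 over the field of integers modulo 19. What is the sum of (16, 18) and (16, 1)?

The two points share x = 16 and their y-coordinates satisfy 18 + 1 ≡ 0 (mod 19), so they are inverses. Their sum is the point at infinity.

O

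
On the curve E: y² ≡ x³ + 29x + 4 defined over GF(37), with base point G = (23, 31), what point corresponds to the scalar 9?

(23, 31)

Repeated addition: build up to 9G.
2G: tangent at (23, 31): λ = (3·23² + 29)/(2·31) ≡ 25/25. 25⁻¹ ≡ 3 (mod 37), so λ ≡ 25·3 ≡ 1.
  x = λ² - 23 - 23 = 1 - 46 ≡ 29; y = λ·(23 - 29) - 31 ≡ 0. → (29, 0)
3G: (29, 0) + (23, 31). λ = (31 - 0)/(23 - 29) ≡ 31/31 mod 37. 31⁻¹ ≡ 6 (mod 37) since 31·6 = 186 ≡ 1, so λ ≡ 1.
  x = λ² - 29 - 23 = 1 - 52 ≡ 23; y = λ·(29 - 23) - 0 ≡ 6. → (23, 6)
4G: (23, 6) + (23, 31): same x and y₁ ≡ -y₂, so the sum is O.
5G: O + (23, 31) = (23, 31) (identity).
6G: tangent at (23, 31): λ = (3·23² + 29)/(2·31) ≡ 25/25. 25⁻¹ ≡ 3 (mod 37), so λ ≡ 25·3 ≡ 1.
  x = λ² - 23 - 23 = 1 - 46 ≡ 29; y = λ·(23 - 29) - 31 ≡ 0. → (29, 0)
7G: (29, 0) + (23, 31). λ = (31 - 0)/(23 - 29) ≡ 31/31 mod 37. 31⁻¹ ≡ 6 (mod 37), so λ ≡ 1.
  x = λ² - 29 - 23 = 1 - 52 ≡ 23; y = λ·(29 - 23) - 0 ≡ 6. → (23, 6)
8G: (23, 6) + (23, 31): same x and y₁ ≡ -y₂, so the sum is O.
9G: O + (23, 31) = (23, 31) (identity).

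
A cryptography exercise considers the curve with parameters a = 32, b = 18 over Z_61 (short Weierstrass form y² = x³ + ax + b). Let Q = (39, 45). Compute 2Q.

(32, 4)

tangent at (39, 45): λ = (3·39² + 32)/(2·45) ≡ 20/29. 29⁻¹ ≡ 40 (mod 61) since 29·40 = 1160 ≡ 1, so λ ≡ 20·40 ≡ 7.
  x = λ² - 39 - 39 = 49 - 78 ≡ 32; y = λ·(39 - 32) - 45 ≡ 4. → (32, 4)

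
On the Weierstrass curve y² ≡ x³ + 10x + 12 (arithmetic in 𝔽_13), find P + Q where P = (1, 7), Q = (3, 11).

(1, 7) + (3, 11). λ = (11 - 7)/(3 - 1) ≡ 4/2 mod 13. 2⁻¹ ≡ 7 (mod 13), so λ ≡ 2.
  x = λ² - 1 - 3 = 4 - 4 ≡ 0; y = λ·(1 - 0) - 7 ≡ 8. → (0, 8)

(0, 8)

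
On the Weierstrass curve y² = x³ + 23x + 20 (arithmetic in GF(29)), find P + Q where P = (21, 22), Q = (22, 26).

(21, 22) + (22, 26). λ = (26 - 22)/(22 - 21) ≡ 4/1 mod 29. 1⁻¹ ≡ 1 (mod 29), so λ ≡ 4.
  x = λ² - 21 - 22 = 16 - 43 ≡ 2; y = λ·(21 - 2) - 22 ≡ 25. → (2, 25)

(2, 25)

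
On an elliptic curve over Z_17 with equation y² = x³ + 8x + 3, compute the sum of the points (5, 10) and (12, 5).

(13, 3)

(5, 10) + (12, 5). λ = (5 - 10)/(12 - 5) ≡ 12/7 mod 17. 7⁻¹ ≡ 5 (mod 17), so λ ≡ 9.
  x = λ² - 5 - 12 = 81 - 17 ≡ 13; y = λ·(5 - 13) - 10 ≡ 3. → (13, 3)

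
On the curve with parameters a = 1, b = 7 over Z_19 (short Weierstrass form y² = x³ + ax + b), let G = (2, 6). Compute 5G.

Double-and-add on 5 = (101)₂. Start with G = (2, 6) for the leading 1-bit.
double: tangent at (2, 6): λ = (3·2² + 1)/(2·6) ≡ 13/12. 12⁻¹ ≡ 8 (mod 19), so λ ≡ 13·8 ≡ 9.
  x = λ² - 2 - 2 = 81 - 4 ≡ 1; y = λ·(2 - 1) - 6 ≡ 3. → (1, 3)
double: tangent at (1, 3): λ = (3·1² + 1)/(2·3) ≡ 4/6. 6⁻¹ ≡ 16 (mod 19) since 6·16 = 96 ≡ 1, so λ ≡ 4·16 ≡ 7.
  x = λ² - 1 - 1 = 49 - 2 ≡ 9; y = λ·(1 - 9) - 3 ≡ 17. → (9, 17)
add G: (9, 17) + (2, 6). λ = (6 - 17)/(2 - 9) ≡ 8/12 mod 19. 12⁻¹ ≡ 8 (mod 19), so λ ≡ 7.
  x = λ² - 9 - 2 = 49 - 11 ≡ 0; y = λ·(9 - 0) - 17 ≡ 8. → (0, 8)

(0, 8)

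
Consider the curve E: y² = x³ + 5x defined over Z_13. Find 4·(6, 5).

Write G = (6, 5).
Double-and-add on 4 = (100)₂. Start with G = (6, 5) for the leading 1-bit.
double: tangent at (6, 5): λ = (3·6² + 5)/(2·5) ≡ 9/10. 10⁻¹ ≡ 4 (mod 13), so λ ≡ 9·4 ≡ 10.
  x = λ² - 6 - 6 = 100 - 12 ≡ 10; y = λ·(6 - 10) - 5 ≡ 7. → (10, 7)
double: tangent at (10, 7): λ = (3·10² + 5)/(2·7) ≡ 6/1. 1⁻¹ ≡ 1 (mod 13), so λ ≡ 6·1 ≡ 6.
  x = λ² - 10 - 10 = 36 - 20 ≡ 3; y = λ·(10 - 3) - 7 ≡ 9. → (3, 9)

(3, 9)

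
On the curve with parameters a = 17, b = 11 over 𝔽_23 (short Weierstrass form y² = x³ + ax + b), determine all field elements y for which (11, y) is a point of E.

x³ + 17x + 11 = 1529 ≡ 11 (mod 23).
11 is a non-residue mod 23; no y exists.

none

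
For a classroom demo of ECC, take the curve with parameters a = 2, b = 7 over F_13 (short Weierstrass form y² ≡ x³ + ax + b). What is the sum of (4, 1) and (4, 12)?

O

The two points share x = 4 and their y-coordinates satisfy 1 + 12 ≡ 0 (mod 13), so they are inverses. Their sum is the point at infinity.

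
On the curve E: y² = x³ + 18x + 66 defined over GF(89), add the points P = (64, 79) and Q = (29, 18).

(18, 80)

(64, 79) + (29, 18). λ = (18 - 79)/(29 - 64) ≡ 28/54 mod 89. 54⁻¹ ≡ 61 (mod 89), so λ ≡ 17.
  x = λ² - 64 - 29 = 289 - 93 ≡ 18; y = λ·(64 - 18) - 79 ≡ 80. → (18, 80)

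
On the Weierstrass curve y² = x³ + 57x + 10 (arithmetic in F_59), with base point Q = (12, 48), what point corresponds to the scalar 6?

(13, 36)

Double-and-add on 6 = (110)₂. Start with Q = (12, 48) for the leading 1-bit.
double: tangent at (12, 48): λ = (3·12² + 57)/(2·48) ≡ 17/37. 37⁻¹ ≡ 8 (mod 59) since 37·8 = 296 ≡ 1, so λ ≡ 17·8 ≡ 18.
  x = λ² - 12 - 12 = 324 - 24 ≡ 5; y = λ·(12 - 5) - 48 ≡ 19. → (5, 19)
add Q: (5, 19) + (12, 48). λ = (48 - 19)/(12 - 5) ≡ 29/7 mod 59. 7⁻¹ ≡ 17 (mod 59) since 7·17 = 119 ≡ 1, so λ ≡ 21.
  x = λ² - 5 - 12 = 441 - 17 ≡ 11; y = λ·(5 - 11) - 19 ≡ 32. → (11, 32)
double: tangent at (11, 32): λ = (3·11² + 57)/(2·32) ≡ 7/5. 5⁻¹ ≡ 12 (mod 59) since 5·12 = 60 ≡ 1, so λ ≡ 7·12 ≡ 25.
  x = λ² - 11 - 11 = 625 - 22 ≡ 13; y = λ·(11 - 13) - 32 ≡ 36. → (13, 36)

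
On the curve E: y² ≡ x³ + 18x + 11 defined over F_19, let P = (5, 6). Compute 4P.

Repeated addition: build up to 4P.
2P: tangent at (5, 6): λ = (3·5² + 18)/(2·6) ≡ 17/12. 12⁻¹ ≡ 8 (mod 19), so λ ≡ 17·8 ≡ 3.
  x = λ² - 5 - 5 = 9 - 10 ≡ 18; y = λ·(5 - 18) - 6 ≡ 12. → (18, 12)
3P: (18, 12) + (5, 6). λ = (6 - 12)/(5 - 18) ≡ 13/6 mod 19. 6⁻¹ ≡ 16 (mod 19), so λ ≡ 18.
  x = λ² - 18 - 5 = 324 - 23 ≡ 16; y = λ·(18 - 16) - 12 ≡ 5. → (16, 5)
4P: (16, 5) + (5, 6). λ = (6 - 5)/(5 - 16) ≡ 1/8 mod 19. 8⁻¹ ≡ 12 (mod 19) since 8·12 = 96 ≡ 1, so λ ≡ 12.
  x = λ² - 16 - 5 = 144 - 21 ≡ 9; y = λ·(16 - 9) - 5 ≡ 3. → (9, 3)

(9, 3)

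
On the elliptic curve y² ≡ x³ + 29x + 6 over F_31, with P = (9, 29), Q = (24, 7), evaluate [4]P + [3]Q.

(13, 10)

First 4P:
Double-and-add on 4 = (100)₂. Start with P = (9, 29) for the leading 1-bit.
double: tangent at (9, 29): λ = (3·9² + 29)/(2·29) ≡ 24/27. 27⁻¹ ≡ 23 (mod 31) since 27·23 = 621 ≡ 1, so λ ≡ 24·23 ≡ 25.
  x = λ² - 9 - 9 = 625 - 18 ≡ 18; y = λ·(9 - 18) - 29 ≡ 25. → (18, 25)
double: tangent at (18, 25): λ = (3·18² + 29)/(2·25) ≡ 9/19. 19⁻¹ ≡ 18 (mod 31), so λ ≡ 9·18 ≡ 7.
  x = λ² - 18 - 18 = 49 - 36 ≡ 13; y = λ·(18 - 13) - 25 ≡ 10. → (13, 10)
4P = (13, 10).
Next 3Q:
Repeated addition: build up to 3Q.
2Q: tangent at (24, 7): λ = (3·24² + 29)/(2·7) ≡ 21/14. 14⁻¹ ≡ 20 (mod 31), so λ ≡ 21·20 ≡ 17.
  x = λ² - 24 - 24 = 289 - 48 ≡ 24; y = λ·(24 - 24) - 7 ≡ 24. → (24, 24)
3Q: (24, 24) + (24, 7): same x and y₁ ≡ -y₂, so the sum is ∞.
3Q = ∞.
Finally 4P + 3Q:
(13, 10) + ∞ = (13, 10) (identity).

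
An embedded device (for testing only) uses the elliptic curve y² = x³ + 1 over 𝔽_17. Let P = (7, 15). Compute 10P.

Repeated addition: build up to 10P.
2P: tangent at (7, 15): λ = (3·7² + 0)/(2·15) ≡ 11/13. 13⁻¹ ≡ 4 (mod 17), so λ ≡ 11·4 ≡ 10.
  x = λ² - 7 - 7 = 100 - 14 ≡ 1; y = λ·(7 - 1) - 15 ≡ 11. → (1, 11)
3P: (1, 11) + (7, 15). λ = (15 - 11)/(7 - 1) ≡ 4/6 mod 17. 6⁻¹ ≡ 3 (mod 17) since 6·3 = 18 ≡ 1, so λ ≡ 12.
  x = λ² - 1 - 7 = 144 - 8 ≡ 0; y = λ·(1 - 0) - 11 ≡ 1. → (0, 1)
4P: (0, 1) + (7, 15). λ = (15 - 1)/(7 - 0) ≡ 14/7 mod 17. 7⁻¹ ≡ 5 (mod 17) since 7·5 = 35 ≡ 1, so λ ≡ 2.
  x = λ² - 0 - 7 = 4 - 7 ≡ 14; y = λ·(0 - 14) - 1 ≡ 5. → (14, 5)
5P: (14, 5) + (7, 15). λ = (15 - 5)/(7 - 14) ≡ 10/10 mod 17. 10⁻¹ ≡ 12 (mod 17) since 10·12 = 120 ≡ 1, so λ ≡ 1.
  x = λ² - 14 - 7 = 1 - 21 ≡ 14; y = λ·(14 - 14) - 5 ≡ 12. → (14, 12)
6P: (14, 12) + (7, 15). λ = (15 - 12)/(7 - 14) ≡ 3/10 mod 17. 10⁻¹ ≡ 12 (mod 17), so λ ≡ 2.
  x = λ² - 14 - 7 = 4 - 21 ≡ 0; y = λ·(14 - 0) - 12 ≡ 16. → (0, 16)
7P: (0, 16) + (7, 15). λ = (15 - 16)/(7 - 0) ≡ 16/7 mod 17. 7⁻¹ ≡ 5 (mod 17), so λ ≡ 12.
  x = λ² - 0 - 7 = 144 - 7 ≡ 1; y = λ·(0 - 1) - 16 ≡ 6. → (1, 6)
8P: (1, 6) + (7, 15). λ = (15 - 6)/(7 - 1) ≡ 9/6 mod 17. 6⁻¹ ≡ 3 (mod 17), so λ ≡ 10.
  x = λ² - 1 - 7 = 100 - 8 ≡ 7; y = λ·(1 - 7) - 6 ≡ 2. → (7, 2)
9P: (7, 2) + (7, 15): same x and y₁ ≡ -y₂, so the sum is ∞.
10P: ∞ + (7, 15) = (7, 15) (identity).

(7, 15)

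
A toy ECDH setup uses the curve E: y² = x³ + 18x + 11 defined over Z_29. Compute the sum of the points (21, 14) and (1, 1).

(21, 14) + (1, 1). λ = (1 - 14)/(1 - 21) ≡ 16/9 mod 29. 9⁻¹ ≡ 13 (mod 29), so λ ≡ 5.
  x = λ² - 21 - 1 = 25 - 22 ≡ 3; y = λ·(21 - 3) - 14 ≡ 18. → (3, 18)

(3, 18)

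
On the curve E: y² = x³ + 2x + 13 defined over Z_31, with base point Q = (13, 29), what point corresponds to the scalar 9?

(16, 24)

Double-and-add on 9 = (1001)₂. Start with Q = (13, 29) for the leading 1-bit.
double: tangent at (13, 29): λ = (3·13² + 2)/(2·29) ≡ 13/27. 27⁻¹ ≡ 23 (mod 31) since 27·23 = 621 ≡ 1, so λ ≡ 13·23 ≡ 20.
  x = λ² - 13 - 13 = 400 - 26 ≡ 2; y = λ·(13 - 2) - 29 ≡ 5. → (2, 5)
double: tangent at (2, 5): λ = (3·2² + 2)/(2·5) ≡ 14/10. 10⁻¹ ≡ 28 (mod 31), so λ ≡ 14·28 ≡ 20.
  x = λ² - 2 - 2 = 400 - 4 ≡ 24; y = λ·(2 - 24) - 5 ≡ 20. → (24, 20)
double: tangent at (24, 20): λ = (3·24² + 2)/(2·20) ≡ 25/9. 9⁻¹ ≡ 7 (mod 31) since 9·7 = 63 ≡ 1, so λ ≡ 25·7 ≡ 20.
  x = λ² - 24 - 24 = 400 - 48 ≡ 11; y = λ·(24 - 11) - 20 ≡ 23. → (11, 23)
add Q: (11, 23) + (13, 29). λ = (29 - 23)/(13 - 11) ≡ 6/2 mod 31. 2⁻¹ ≡ 16 (mod 31), so λ ≡ 3.
  x = λ² - 11 - 13 = 9 - 24 ≡ 16; y = λ·(11 - 16) - 23 ≡ 24. → (16, 24)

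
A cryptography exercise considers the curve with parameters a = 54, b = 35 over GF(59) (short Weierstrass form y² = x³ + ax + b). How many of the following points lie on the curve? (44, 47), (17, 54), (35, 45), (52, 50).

(44, 47): 47² ≡ 26, rhs ≡ 39 → off.
(17, 54): 54² ≡ 25, rhs ≡ 25 → on.
(35, 45): 45² ≡ 19, rhs ≡ 19 → on.
(52, 50): 50² ≡ 22, rhs ≡ 22 → on.

3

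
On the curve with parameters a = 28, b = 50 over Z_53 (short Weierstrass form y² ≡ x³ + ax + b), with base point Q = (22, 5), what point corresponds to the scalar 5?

Double-and-add on 5 = (101)₂. Start with Q = (22, 5) for the leading 1-bit.
double: tangent at (22, 5): λ = (3·22² + 28)/(2·5) ≡ 49/10. 10⁻¹ ≡ 16 (mod 53), so λ ≡ 49·16 ≡ 42.
  x = λ² - 22 - 22 = 1764 - 44 ≡ 24; y = λ·(22 - 24) - 5 ≡ 17. → (24, 17)
double: tangent at (24, 17): λ = (3·24² + 28)/(2·17) ≡ 7/34. 34⁻¹ ≡ 39 (mod 53), so λ ≡ 7·39 ≡ 8.
  x = λ² - 24 - 24 = 64 - 48 ≡ 16; y = λ·(24 - 16) - 17 ≡ 47. → (16, 47)
add Q: (16, 47) + (22, 5). λ = (5 - 47)/(22 - 16) ≡ 11/6 mod 53. 6⁻¹ ≡ 9 (mod 53) since 6·9 = 54 ≡ 1, so λ ≡ 46.
  x = λ² - 16 - 22 = 2116 - 38 ≡ 11; y = λ·(16 - 11) - 47 ≡ 24. → (11, 24)

(11, 24)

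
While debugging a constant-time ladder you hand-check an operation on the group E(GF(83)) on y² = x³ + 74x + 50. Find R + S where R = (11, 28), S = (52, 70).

(11, 28) + (52, 70). λ = (70 - 28)/(52 - 11) ≡ 42/41 mod 83. 41⁻¹ ≡ 81 (mod 83), so λ ≡ 82.
  x = λ² - 11 - 52 = 6724 - 63 ≡ 21; y = λ·(11 - 21) - 28 ≡ 65. → (21, 65)

(21, 65)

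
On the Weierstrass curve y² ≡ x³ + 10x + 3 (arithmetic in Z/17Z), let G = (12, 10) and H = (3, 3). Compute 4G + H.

First 4G:
Double-and-add on 4 = (100)₂. Start with G = (12, 10) for the leading 1-bit.
double: tangent at (12, 10): λ = (3·12² + 10)/(2·10) ≡ 0/3. 3⁻¹ ≡ 6 (mod 17), so λ ≡ 0·6 ≡ 0.
  x = λ² - 12 - 12 = 0 - 24 ≡ 10; y = λ·(12 - 10) - 10 ≡ 7. → (10, 7)
double: tangent at (10, 7): λ = (3·10² + 10)/(2·7) ≡ 4/14. 14⁻¹ ≡ 11 (mod 17), so λ ≡ 4·11 ≡ 10.
  x = λ² - 10 - 10 = 100 - 20 ≡ 12; y = λ·(10 - 12) - 7 ≡ 7. → (12, 7)
4G = (12, 7).
Finally 4G + H:
(12, 7) + (3, 3). λ = (3 - 7)/(3 - 12) ≡ 13/8 mod 17. 8⁻¹ ≡ 15 (mod 17) since 8·15 = 120 ≡ 1, so λ ≡ 8.
  x = λ² - 12 - 3 = 64 - 15 ≡ 15; y = λ·(12 - 15) - 7 ≡ 3. → (15, 3)

(15, 3)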